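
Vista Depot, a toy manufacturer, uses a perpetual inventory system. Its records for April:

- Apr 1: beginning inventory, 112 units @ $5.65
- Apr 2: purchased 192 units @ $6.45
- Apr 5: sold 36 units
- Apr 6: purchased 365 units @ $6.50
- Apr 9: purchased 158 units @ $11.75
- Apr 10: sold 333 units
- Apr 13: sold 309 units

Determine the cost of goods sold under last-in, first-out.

COGS = $5,228.75

Apr 5, 36 sold [LIFO — newest first]: 36 @ $6.45 = $232.20
Apr 10, 333 sold [LIFO — newest first]: 158 @ $11.75 + 175 @ $6.50 = $2,994.00
Apr 13, 309 sold [LIFO — newest first]: 190 @ $6.50 + 119 @ $6.45 = $2,002.55
Total COGS = $232.20 + $2,994.00 + $2,002.55 = $5,228.75
Ending inventory: 112 @ $5.65 + 37 @ $6.45 = $871.45
Check: goods available $6,100.20 = COGS $5,228.75 + ending $871.45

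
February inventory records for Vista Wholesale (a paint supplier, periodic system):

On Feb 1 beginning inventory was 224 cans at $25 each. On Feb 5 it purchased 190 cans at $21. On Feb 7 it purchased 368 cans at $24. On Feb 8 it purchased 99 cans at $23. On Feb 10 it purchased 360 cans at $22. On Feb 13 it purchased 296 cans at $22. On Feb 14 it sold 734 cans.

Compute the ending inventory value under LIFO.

Ending inventory = $18,905

Feb 14, 734 sold [LIFO — newest first]: 296 @ $22 + 360 @ $22 + 78 @ $23 = $16,226
Ending inventory: 224 @ $25 + 190 @ $21 + 368 @ $24 + 21 @ $23 = $18,905
Check: goods available $35,131 = COGS $16,226 + ending $18,905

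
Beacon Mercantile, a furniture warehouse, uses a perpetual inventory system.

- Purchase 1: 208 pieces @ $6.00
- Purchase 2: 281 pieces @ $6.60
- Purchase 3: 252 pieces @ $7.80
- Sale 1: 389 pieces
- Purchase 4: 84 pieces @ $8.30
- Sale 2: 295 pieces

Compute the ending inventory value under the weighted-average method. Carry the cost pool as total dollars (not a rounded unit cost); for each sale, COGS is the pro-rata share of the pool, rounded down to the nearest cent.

After Purchase 1: 208 on hand, pool $1,248.00 (≈ $6.0000 each)
After Purchase 2: 489 on hand, pool $3,102.60 (≈ $6.3448 each)
After Purchase 3: 741 on hand, pool $5,068.20 (≈ $6.8397 each)
Sale 1, sell 389: 389/741 × $5,068.20 → $2,660.63
After Purchase 4: 436 on hand, pool $3,104.77 (≈ $7.1210 each)
Sale 2, sell 295: 295/436 × $3,104.77 → $2,100.70
Total COGS = $2,660.63 + $2,100.70 = $4,761.33
Ending inventory (cost pool remaining) = $1,004.07

Ending inventory = $1,004.07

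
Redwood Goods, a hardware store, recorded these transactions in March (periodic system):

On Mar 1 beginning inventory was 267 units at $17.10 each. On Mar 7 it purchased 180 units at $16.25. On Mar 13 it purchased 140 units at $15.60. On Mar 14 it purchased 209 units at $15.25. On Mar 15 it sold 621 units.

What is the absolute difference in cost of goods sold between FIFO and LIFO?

$323.75

FIFO COGS: 267 @ $17.10 + 180 @ $16.25 + 140 @ $15.60 + 34 @ $15.25 = $10,193.20
LIFO COGS: 209 @ $15.25 + 140 @ $15.60 + 180 @ $16.25 + 92 @ $17.10 = $9,869.45
Difference = |$10,193.20 − $9,869.45| = $323.75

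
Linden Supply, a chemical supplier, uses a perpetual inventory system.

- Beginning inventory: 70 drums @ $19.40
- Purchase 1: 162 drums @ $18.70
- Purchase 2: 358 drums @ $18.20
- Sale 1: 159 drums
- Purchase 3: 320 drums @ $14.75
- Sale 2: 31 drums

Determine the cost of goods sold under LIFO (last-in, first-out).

COGS = $3,351.05

Sale 1 (159) [LIFO — newest first]: 159 @ $18.20 = $2,893.80
Sale 2 (31) [LIFO — newest first]: 31 @ $14.75 = $457.25
Total COGS = $2,893.80 + $457.25 = $3,351.05
Ending inventory: 70 @ $19.40 + 162 @ $18.70 + 199 @ $18.20 + 289 @ $14.75 = $12,271.95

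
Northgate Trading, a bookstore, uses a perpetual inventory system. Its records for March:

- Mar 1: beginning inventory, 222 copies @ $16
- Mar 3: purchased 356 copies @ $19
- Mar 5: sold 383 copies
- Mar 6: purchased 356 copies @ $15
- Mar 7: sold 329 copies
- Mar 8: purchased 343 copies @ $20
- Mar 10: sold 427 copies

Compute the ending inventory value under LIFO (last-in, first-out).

Ending inventory = $2,208

Mar 5, 383 sold [LIFO — newest first]: 356 @ $19 + 27 @ $16 = $7,196
Mar 7, 329 sold [LIFO — newest first]: 329 @ $15 = $4,935
Mar 10, 427 sold [LIFO — newest first]: 343 @ $20 + 27 @ $15 + 57 @ $16 = $8,177
Total COGS = $7,196 + $4,935 + $8,177 = $20,308
Ending inventory: 138 @ $16 = $2,208
Check: goods available $22,516 = COGS $20,308 + ending $2,208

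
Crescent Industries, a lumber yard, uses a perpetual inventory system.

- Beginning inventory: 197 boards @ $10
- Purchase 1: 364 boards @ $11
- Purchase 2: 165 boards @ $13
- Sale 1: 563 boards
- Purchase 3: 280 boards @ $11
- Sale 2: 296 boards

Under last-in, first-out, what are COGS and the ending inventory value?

Sale 1 (563) [LIFO — newest first]: 165 @ $13 + 364 @ $11 + 34 @ $10 = $6,489
Sale 2 (296) [LIFO — newest first]: 280 @ $11 + 16 @ $10 = $3,240
Total COGS = $6,489 + $3,240 = $9,729
Ending inventory: 147 @ $10 = $1,470

COGS = $9,729; ending inventory = $1,470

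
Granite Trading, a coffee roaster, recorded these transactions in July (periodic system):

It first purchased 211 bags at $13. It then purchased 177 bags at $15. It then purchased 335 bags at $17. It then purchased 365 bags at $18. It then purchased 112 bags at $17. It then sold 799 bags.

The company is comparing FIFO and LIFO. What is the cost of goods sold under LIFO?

FIFO COGS: 211 @ $13 + 177 @ $15 + 335 @ $17 + 76 @ $18 = $12,461
LIFO COGS: 112 @ $17 + 365 @ $18 + 322 @ $17 = $13,948

COGS = $13,948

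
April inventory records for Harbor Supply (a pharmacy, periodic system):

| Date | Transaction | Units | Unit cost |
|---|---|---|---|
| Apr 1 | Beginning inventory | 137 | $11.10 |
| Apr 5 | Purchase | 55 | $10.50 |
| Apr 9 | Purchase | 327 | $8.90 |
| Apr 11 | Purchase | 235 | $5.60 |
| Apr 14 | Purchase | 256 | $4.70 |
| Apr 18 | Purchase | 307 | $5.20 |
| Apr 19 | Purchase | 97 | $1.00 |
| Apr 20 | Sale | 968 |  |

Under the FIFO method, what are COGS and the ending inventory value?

COGS = $7,330.30; ending inventory = $1,890.80

Apr 20, 968 sold [FIFO — oldest first]: 137 @ $11.10 + 55 @ $10.50 + 327 @ $8.90 + 235 @ $5.60 + 214 @ $4.70 = $7,330.30
Ending inventory: 42 @ $4.70 + 307 @ $5.20 + 97 @ $1.00 = $1,890.80
Check: goods available $9,221.10 = COGS $7,330.30 + ending $1,890.80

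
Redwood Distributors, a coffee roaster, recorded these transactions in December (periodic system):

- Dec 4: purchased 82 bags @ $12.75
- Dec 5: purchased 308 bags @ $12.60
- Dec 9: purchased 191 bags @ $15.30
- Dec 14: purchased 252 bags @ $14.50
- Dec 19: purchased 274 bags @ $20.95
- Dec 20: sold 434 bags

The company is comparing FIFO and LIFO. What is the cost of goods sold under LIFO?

COGS = $8,060.30

FIFO COGS: 82 @ $12.75 + 308 @ $12.60 + 44 @ $15.30 = $5,599.50
LIFO COGS: 274 @ $20.95 + 160 @ $14.50 = $8,060.30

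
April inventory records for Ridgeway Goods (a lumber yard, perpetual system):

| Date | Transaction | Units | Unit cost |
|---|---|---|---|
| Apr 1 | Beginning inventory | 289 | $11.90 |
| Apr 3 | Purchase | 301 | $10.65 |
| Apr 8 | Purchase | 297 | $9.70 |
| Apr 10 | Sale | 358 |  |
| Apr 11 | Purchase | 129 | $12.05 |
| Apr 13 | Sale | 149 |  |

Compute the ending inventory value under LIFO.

Ending inventory = $5,782.10

Apr 10, 358 sold [LIFO — newest first]: 297 @ $9.70 + 61 @ $10.65 = $3,530.55
Apr 13, 149 sold [LIFO — newest first]: 129 @ $12.05 + 20 @ $10.65 = $1,767.45
Total COGS = $3,530.55 + $1,767.45 = $5,298.00
Ending inventory: 289 @ $11.90 + 220 @ $10.65 = $5,782.10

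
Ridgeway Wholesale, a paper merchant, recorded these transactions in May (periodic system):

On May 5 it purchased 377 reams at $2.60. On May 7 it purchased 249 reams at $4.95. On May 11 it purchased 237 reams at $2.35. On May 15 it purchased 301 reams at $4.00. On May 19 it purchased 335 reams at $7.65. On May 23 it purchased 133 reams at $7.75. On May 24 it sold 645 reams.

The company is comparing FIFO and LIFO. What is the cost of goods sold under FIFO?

FIFO COGS: 377 @ $2.60 + 249 @ $4.95 + 19 @ $2.35 = $2,257.40
LIFO COGS: 133 @ $7.75 + 335 @ $7.65 + 177 @ $4.00 = $4,301.50

COGS = $2,257.40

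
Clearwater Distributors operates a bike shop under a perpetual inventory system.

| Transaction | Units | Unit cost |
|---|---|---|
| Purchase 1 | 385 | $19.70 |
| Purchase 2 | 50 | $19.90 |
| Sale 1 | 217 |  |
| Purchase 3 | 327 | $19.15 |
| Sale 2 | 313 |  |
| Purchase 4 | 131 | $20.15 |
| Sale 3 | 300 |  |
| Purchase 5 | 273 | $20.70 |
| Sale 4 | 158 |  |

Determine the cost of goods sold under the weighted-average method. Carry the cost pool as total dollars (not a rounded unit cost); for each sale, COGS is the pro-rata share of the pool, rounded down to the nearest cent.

COGS = $19,482.49

After Purchase 1: 385 on hand, pool $7,584.50 (≈ $19.7000 each)
After Purchase 2: 435 on hand, pool $8,579.50 (≈ $19.7230 each)
Sale 1, sell 217: 217/435 × $8,579.50 → $4,279.88
After Purchase 3: 545 on hand, pool $10,561.67 (≈ $19.3792 each)
Sale 2, sell 313: 313/545 × $10,561.67 → $6,065.69
After Purchase 4: 363 on hand, pool $7,135.63 (≈ $19.6574 each)
Sale 3, sell 300: 300/363 × $7,135.63 → $5,897.21
After Purchase 5: 336 on hand, pool $6,889.52 (≈ $20.5045 each)
Sale 4, sell 158: 158/336 × $6,889.52 → $3,239.71
Total COGS = $4,279.88 + $6,065.69 + $5,897.21 + $3,239.71 = $19,482.49
Ending inventory (cost pool remaining) = $3,649.81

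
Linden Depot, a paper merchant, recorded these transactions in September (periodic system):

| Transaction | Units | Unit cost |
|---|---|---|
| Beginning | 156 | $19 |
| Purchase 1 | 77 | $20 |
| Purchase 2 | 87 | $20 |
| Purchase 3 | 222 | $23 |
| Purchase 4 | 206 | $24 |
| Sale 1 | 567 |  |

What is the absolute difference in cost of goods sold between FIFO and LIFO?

$880

FIFO COGS: 156 @ $19 + 77 @ $20 + 87 @ $20 + 222 @ $23 + 25 @ $24 = $11,950
LIFO COGS: 206 @ $24 + 222 @ $23 + 87 @ $20 + 52 @ $20 = $12,830
Difference = |$11,950 − $12,830| = $880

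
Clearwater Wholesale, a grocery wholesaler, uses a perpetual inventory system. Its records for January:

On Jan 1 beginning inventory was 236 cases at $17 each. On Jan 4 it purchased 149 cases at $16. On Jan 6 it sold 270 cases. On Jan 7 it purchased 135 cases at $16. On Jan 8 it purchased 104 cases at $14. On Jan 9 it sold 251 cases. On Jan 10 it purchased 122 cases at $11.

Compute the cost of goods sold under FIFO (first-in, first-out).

COGS = $8,570

Jan 6, 270 sold [FIFO — oldest first]: 236 @ $17 + 34 @ $16 = $4,556
Jan 9, 251 sold [FIFO — oldest first]: 115 @ $16 + 135 @ $16 + 1 @ $14 = $4,014
Total COGS = $4,556 + $4,014 = $8,570
Ending inventory: 103 @ $14 + 122 @ $11 = $2,784
Check: goods available $11,354 = COGS $8,570 + ending $2,784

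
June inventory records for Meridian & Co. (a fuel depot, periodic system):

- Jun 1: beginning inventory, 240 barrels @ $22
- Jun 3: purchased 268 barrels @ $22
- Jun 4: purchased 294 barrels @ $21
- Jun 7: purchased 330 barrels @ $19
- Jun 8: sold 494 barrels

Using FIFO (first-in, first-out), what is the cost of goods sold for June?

COGS = $10,868

Jun 8, 494 sold [FIFO — oldest first]: 240 @ $22 + 254 @ $22 = $10,868
Ending inventory: 14 @ $22 + 294 @ $21 + 330 @ $19 = $12,752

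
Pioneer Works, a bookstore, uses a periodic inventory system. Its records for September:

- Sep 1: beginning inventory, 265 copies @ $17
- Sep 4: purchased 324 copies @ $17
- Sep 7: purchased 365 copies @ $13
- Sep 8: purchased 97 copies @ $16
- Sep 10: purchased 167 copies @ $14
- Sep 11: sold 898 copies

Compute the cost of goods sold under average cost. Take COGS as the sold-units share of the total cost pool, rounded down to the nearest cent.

Sep 11, sell 898: 898/1218 × $18,648.00 → $13,748.68
Ending inventory (cost pool remaining) = $4,899.32

COGS = $13,748.68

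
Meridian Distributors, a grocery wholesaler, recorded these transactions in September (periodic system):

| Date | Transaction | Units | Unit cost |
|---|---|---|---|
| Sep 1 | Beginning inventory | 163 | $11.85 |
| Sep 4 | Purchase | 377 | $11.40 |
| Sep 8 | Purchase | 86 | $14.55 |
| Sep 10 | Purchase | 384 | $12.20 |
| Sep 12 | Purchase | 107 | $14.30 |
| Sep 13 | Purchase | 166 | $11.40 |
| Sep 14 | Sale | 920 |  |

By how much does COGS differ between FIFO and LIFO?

FIFO COGS: 163 @ $11.85 + 377 @ $11.40 + 86 @ $14.55 + 294 @ $12.20 = $11,067.45
LIFO COGS: 166 @ $11.40 + 107 @ $14.30 + 384 @ $12.20 + 86 @ $14.55 + 177 @ $11.40 = $11,376.40
Difference = |$11,067.45 − $11,376.40| = $308.95

$308.95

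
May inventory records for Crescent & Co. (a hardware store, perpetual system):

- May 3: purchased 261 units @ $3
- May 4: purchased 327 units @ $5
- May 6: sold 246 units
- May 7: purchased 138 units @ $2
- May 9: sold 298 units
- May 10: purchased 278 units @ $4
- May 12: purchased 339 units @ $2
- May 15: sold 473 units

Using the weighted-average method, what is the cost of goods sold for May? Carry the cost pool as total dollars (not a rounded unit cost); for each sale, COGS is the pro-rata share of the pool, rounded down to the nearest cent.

COGS = $3,493.38

After May 3: 261 on hand, pool $783.00 (≈ $3.0000 each)
After May 4: 588 on hand, pool $2,418.00 (≈ $4.1122 each)
May 6, sell 246: 246/588 × $2,418.00 → $1,011.61
After May 7: 480 on hand, pool $1,682.39 (≈ $3.5050 each)
May 9, sell 298: 298/480 × $1,682.39 → $1,044.48
After May 10: 460 on hand, pool $1,749.91 (≈ $3.8042 each)
After May 12: 799 on hand, pool $2,427.91 (≈ $3.0387 each)
May 15, sell 473: 473/799 × $2,427.91 → $1,437.29
Total COGS = $1,011.61 + $1,044.48 + $1,437.29 = $3,493.38
Ending inventory (cost pool remaining) = $990.62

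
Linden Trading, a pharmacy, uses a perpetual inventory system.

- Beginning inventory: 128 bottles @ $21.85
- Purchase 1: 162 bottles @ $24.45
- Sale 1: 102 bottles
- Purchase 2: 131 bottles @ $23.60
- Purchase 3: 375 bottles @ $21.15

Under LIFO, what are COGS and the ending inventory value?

Sale 1 (102) [LIFO — newest first]: 102 @ $24.45 = $2,493.90
Ending inventory: 128 @ $21.85 + 60 @ $24.45 + 131 @ $23.60 + 375 @ $21.15 = $15,286.65
Check: goods available $17,780.55 = COGS $2,493.90 + ending $15,286.65

COGS = $2,493.90; ending inventory = $15,286.65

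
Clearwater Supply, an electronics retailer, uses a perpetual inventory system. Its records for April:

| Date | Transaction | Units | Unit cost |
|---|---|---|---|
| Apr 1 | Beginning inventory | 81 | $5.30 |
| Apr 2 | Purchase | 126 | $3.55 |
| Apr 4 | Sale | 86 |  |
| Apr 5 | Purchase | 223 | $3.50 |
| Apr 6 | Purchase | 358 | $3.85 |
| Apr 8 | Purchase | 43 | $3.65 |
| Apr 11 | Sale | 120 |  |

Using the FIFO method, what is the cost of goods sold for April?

Apr 4, 86 sold [FIFO — oldest first]: 81 @ $5.30 + 5 @ $3.55 = $447.05
Apr 11, 120 sold [FIFO — oldest first]: 120 @ $3.55 = $426.00
Total COGS = $447.05 + $426.00 = $873.05
Ending inventory: 1 @ $3.55 + 223 @ $3.50 + 358 @ $3.85 + 43 @ $3.65 = $2,319.30

COGS = $873.05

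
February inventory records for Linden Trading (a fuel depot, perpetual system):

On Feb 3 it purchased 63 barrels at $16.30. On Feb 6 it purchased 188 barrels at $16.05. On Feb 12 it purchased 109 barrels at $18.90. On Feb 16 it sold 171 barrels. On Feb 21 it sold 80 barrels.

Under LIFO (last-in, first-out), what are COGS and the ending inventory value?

COGS = $4,339.20; ending inventory = $1,765.20

Feb 16, 171 sold [LIFO — newest first]: 109 @ $18.90 + 62 @ $16.05 = $3,055.20
Feb 21, 80 sold [LIFO — newest first]: 80 @ $16.05 = $1,284.00
Total COGS = $3,055.20 + $1,284.00 = $4,339.20
Ending inventory: 63 @ $16.30 + 46 @ $16.05 = $1,765.20
Check: goods available $6,104.40 = COGS $4,339.20 + ending $1,765.20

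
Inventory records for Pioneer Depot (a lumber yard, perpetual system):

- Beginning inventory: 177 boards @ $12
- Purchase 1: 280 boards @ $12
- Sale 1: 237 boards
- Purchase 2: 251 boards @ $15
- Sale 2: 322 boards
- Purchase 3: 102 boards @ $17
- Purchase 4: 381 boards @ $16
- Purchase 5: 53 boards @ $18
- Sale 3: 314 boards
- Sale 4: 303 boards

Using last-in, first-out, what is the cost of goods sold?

COGS = $17,217

Sale 1 (237) [LIFO — newest first]: 237 @ $12 = $2,844
Sale 2 (322) [LIFO — newest first]: 251 @ $15 + 43 @ $12 + 28 @ $12 = $4,617
Sale 3 (314) [LIFO — newest first]: 53 @ $18 + 261 @ $16 = $5,130
Sale 4 (303) [LIFO — newest first]: 120 @ $16 + 102 @ $17 + 81 @ $12 = $4,626
Total COGS = $2,844 + $4,617 + $5,130 + $4,626 = $17,217
Ending inventory: 68 @ $12 = $816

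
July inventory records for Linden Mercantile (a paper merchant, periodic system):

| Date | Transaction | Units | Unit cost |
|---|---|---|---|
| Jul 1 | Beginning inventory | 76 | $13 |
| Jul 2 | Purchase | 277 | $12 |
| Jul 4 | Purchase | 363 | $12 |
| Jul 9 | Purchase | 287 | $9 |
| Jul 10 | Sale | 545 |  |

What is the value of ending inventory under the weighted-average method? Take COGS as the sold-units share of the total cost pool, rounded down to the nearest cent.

Jul 10, sell 545: 545/1003 × $11,251.00 → $6,113.45
Ending inventory (cost pool remaining) = $5,137.55

Ending inventory = $5,137.55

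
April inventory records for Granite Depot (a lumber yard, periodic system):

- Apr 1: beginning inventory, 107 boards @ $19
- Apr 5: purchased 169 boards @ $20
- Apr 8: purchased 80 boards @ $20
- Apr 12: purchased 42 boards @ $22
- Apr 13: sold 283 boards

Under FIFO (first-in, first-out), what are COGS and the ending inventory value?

COGS = $5,553; ending inventory = $2,384

Apr 13, 283 sold [FIFO — oldest first]: 107 @ $19 + 169 @ $20 + 7 @ $20 = $5,553
Ending inventory: 73 @ $20 + 42 @ $22 = $2,384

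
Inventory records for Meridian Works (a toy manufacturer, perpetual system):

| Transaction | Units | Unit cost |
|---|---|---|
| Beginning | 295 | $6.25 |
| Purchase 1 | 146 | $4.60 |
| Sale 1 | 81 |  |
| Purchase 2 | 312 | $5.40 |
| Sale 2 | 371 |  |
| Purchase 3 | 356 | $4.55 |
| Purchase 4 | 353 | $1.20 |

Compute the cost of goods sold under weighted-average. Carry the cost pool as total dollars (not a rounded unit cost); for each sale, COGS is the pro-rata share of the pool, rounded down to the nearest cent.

COGS = $2,525.77

After Beginning: 295 on hand, pool $1,843.75 (≈ $6.2500 each)
After Purchase 1: 441 on hand, pool $2,515.35 (≈ $5.7037 each)
Sale 1, sell 81: 81/441 × $2,515.35 → $462.00
After Purchase 2: 672 on hand, pool $3,738.15 (≈ $5.5627 each)
Sale 2, sell 371: 371/672 × $3,738.15 → $2,063.77
After Purchase 3: 657 on hand, pool $3,294.18 (≈ $5.0140 each)
After Purchase 4: 1010 on hand, pool $3,717.78 (≈ $3.6810 each)
Total COGS = $462.00 + $2,063.77 = $2,525.77
Ending inventory (cost pool remaining) = $3,717.78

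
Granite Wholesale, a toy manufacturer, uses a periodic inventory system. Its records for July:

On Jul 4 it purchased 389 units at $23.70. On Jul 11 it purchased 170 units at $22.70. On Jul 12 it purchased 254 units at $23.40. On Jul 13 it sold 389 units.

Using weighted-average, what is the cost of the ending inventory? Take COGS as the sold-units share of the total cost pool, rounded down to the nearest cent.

Jul 13, sell 389: 389/813 × $19,021.90 → $9,101.49
Ending inventory (cost pool remaining) = $9,920.41

Ending inventory = $9,920.41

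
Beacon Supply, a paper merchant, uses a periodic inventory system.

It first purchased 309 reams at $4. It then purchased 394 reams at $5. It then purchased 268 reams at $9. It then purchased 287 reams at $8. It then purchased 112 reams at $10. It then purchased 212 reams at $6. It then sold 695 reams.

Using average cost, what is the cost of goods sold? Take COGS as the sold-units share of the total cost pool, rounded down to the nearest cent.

COGS = $4,527.60

Sale 1, sell 695: 695/1582 × $10,306.00 → $4,527.60
Ending inventory (cost pool remaining) = $5,778.40
Check: goods available $10,306.00 = COGS $4,527.60 + ending $5,778.40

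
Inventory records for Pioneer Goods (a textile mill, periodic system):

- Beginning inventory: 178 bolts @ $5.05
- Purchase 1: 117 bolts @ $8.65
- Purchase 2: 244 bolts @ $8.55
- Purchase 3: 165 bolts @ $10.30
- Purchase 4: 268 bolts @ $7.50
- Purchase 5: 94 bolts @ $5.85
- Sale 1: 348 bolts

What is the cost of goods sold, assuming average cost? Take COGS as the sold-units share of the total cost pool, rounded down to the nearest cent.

COGS = $2,695.38

Sale 1, sell 348: 348/1066 × $8,256.55 → $2,695.38
Ending inventory (cost pool remaining) = $5,561.17
Check: goods available $8,256.55 = COGS $2,695.38 + ending $5,561.17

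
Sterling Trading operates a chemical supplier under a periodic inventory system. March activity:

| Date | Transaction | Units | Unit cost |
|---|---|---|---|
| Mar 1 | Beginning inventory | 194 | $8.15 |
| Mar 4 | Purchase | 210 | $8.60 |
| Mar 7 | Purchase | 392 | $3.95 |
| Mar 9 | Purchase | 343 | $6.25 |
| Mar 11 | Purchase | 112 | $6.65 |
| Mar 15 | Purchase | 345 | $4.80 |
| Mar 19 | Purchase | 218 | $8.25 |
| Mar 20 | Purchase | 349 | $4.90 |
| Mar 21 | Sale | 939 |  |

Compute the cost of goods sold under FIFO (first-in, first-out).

COGS = $5,829.25

Mar 21, 939 sold [FIFO — oldest first]: 194 @ $8.15 + 210 @ $8.60 + 392 @ $3.95 + 143 @ $6.25 = $5,829.25
Ending inventory: 200 @ $6.25 + 112 @ $6.65 + 345 @ $4.80 + 218 @ $8.25 + 349 @ $4.90 = $7,159.40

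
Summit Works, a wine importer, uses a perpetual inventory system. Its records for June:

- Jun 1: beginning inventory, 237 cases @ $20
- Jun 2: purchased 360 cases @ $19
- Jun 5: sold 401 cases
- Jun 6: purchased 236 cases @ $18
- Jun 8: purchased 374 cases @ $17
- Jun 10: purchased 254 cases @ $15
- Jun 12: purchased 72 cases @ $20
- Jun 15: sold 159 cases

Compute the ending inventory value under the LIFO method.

Jun 5, 401 sold [LIFO — newest first]: 360 @ $19 + 41 @ $20 = $7,660
Jun 15, 159 sold [LIFO — newest first]: 72 @ $20 + 87 @ $15 = $2,745
Total COGS = $7,660 + $2,745 = $10,405
Ending inventory: 196 @ $20 + 236 @ $18 + 374 @ $17 + 167 @ $15 = $17,031

Ending inventory = $17,031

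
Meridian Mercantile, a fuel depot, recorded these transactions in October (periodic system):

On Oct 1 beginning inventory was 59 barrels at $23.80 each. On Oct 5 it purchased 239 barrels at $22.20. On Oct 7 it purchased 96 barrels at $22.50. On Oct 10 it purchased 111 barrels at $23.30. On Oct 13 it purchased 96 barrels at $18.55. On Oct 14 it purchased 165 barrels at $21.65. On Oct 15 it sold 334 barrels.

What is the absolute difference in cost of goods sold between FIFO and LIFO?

$466.05

FIFO COGS: 59 @ $23.80 + 239 @ $22.20 + 36 @ $22.50 = $7,520.00
LIFO COGS: 165 @ $21.65 + 96 @ $18.55 + 73 @ $23.30 = $7,053.95
Difference = |$7,520.00 − $7,053.95| = $466.05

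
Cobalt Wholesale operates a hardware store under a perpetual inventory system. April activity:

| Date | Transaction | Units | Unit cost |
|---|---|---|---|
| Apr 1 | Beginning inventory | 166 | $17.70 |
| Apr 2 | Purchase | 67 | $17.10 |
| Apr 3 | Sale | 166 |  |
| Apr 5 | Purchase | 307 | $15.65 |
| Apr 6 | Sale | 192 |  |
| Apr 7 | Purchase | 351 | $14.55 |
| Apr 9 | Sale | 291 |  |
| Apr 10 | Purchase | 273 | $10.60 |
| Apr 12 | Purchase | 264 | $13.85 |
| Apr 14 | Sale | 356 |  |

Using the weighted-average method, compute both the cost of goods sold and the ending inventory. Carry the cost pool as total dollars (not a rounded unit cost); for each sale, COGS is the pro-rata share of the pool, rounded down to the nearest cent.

COGS = $15,012.49; ending inventory = $5,533.21

After Apr 1: 166 on hand, pool $2,938.20 (≈ $17.7000 each)
After Apr 2: 233 on hand, pool $4,083.90 (≈ $17.5275 each)
Apr 3, sell 166: 166/233 × $4,083.90 → $2,909.55
After Apr 5: 374 on hand, pool $5,978.90 (≈ $15.9864 each)
Apr 6, sell 192: 192/374 × $5,978.90 → $3,069.38
After Apr 7: 533 on hand, pool $8,016.57 (≈ $15.0405 each)
Apr 9, sell 291: 291/533 × $8,016.57 → $4,376.77
After Apr 10: 515 on hand, pool $6,533.60 (≈ $12.6866 each)
After Apr 12: 779 on hand, pool $10,190.00 (≈ $13.0809 each)
Apr 14, sell 356: 356/779 × $10,190.00 → $4,656.79
Total COGS = $2,909.55 + $3,069.38 + $4,376.77 + $4,656.79 = $15,012.49
Ending inventory (cost pool remaining) = $5,533.21
Check: goods available $20,545.70 = COGS $15,012.49 + ending $5,533.21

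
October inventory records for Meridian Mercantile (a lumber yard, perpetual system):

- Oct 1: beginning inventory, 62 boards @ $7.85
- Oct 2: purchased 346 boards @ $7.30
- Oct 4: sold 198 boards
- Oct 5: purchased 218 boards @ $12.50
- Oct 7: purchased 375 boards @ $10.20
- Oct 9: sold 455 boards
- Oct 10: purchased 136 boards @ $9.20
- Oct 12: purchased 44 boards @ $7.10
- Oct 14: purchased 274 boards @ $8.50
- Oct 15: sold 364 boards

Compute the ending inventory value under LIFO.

Ending inventory = $4,120.10

Oct 4, 198 sold [LIFO — newest first]: 198 @ $7.30 = $1,445.40
Oct 9, 455 sold [LIFO — newest first]: 375 @ $10.20 + 80 @ $12.50 = $4,825.00
Oct 15, 364 sold [LIFO — newest first]: 274 @ $8.50 + 44 @ $7.10 + 46 @ $9.20 = $3,064.60
Total COGS = $1,445.40 + $4,825.00 + $3,064.60 = $9,335.00
Ending inventory: 62 @ $7.85 + 148 @ $7.30 + 138 @ $12.50 + 90 @ $9.20 = $4,120.10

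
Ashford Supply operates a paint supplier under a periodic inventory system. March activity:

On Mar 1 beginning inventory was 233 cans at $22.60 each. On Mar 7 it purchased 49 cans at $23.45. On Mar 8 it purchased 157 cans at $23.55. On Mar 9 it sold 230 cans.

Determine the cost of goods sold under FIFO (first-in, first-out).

Mar 9, 230 sold [FIFO — oldest first]: 230 @ $22.60 = $5,198.00
Ending inventory: 3 @ $22.60 + 49 @ $23.45 + 157 @ $23.55 = $4,914.20

COGS = $5,198.00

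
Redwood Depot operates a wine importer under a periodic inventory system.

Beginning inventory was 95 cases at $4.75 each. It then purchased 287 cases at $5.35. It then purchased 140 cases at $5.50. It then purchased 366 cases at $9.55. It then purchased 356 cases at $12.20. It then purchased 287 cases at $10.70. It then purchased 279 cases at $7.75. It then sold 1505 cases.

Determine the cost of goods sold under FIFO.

Sale 1 (1505) [FIFO — oldest first]: 95 @ $4.75 + 287 @ $5.35 + 140 @ $5.50 + 366 @ $9.55 + 356 @ $12.20 + 261 @ $10.70 = $13,387.90
Ending inventory: 26 @ $10.70 + 279 @ $7.75 = $2,440.45

COGS = $13,387.90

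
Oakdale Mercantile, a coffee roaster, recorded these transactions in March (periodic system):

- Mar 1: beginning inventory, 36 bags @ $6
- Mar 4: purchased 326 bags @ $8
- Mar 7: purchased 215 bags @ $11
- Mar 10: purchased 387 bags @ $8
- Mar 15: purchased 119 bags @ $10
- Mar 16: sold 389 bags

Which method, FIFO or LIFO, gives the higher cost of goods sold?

FIFO COGS: 36 @ $6 + 326 @ $8 + 27 @ $11 = $3,121
LIFO COGS: 119 @ $10 + 270 @ $8 = $3,350

LIFO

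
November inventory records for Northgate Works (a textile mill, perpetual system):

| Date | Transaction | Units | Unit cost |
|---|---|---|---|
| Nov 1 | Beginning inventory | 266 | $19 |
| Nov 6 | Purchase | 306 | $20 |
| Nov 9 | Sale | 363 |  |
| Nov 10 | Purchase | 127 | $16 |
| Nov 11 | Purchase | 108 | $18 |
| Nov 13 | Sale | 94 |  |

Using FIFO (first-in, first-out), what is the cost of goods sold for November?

Nov 9, 363 sold [FIFO — oldest first]: 266 @ $19 + 97 @ $20 = $6,994
Nov 13, 94 sold [FIFO — oldest first]: 94 @ $20 = $1,880
Total COGS = $6,994 + $1,880 = $8,874
Ending inventory: 115 @ $20 + 127 @ $16 + 108 @ $18 = $6,276

COGS = $8,874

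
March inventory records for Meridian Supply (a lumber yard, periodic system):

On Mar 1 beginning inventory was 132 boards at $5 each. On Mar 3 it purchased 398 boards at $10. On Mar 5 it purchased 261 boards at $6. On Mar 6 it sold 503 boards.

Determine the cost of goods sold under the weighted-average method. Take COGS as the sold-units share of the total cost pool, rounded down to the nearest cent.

Mar 6, sell 503: 503/791 × $6,206.00 → $3,946.41
Ending inventory (cost pool remaining) = $2,259.59
Check: goods available $6,206.00 = COGS $3,946.41 + ending $2,259.59

COGS = $3,946.41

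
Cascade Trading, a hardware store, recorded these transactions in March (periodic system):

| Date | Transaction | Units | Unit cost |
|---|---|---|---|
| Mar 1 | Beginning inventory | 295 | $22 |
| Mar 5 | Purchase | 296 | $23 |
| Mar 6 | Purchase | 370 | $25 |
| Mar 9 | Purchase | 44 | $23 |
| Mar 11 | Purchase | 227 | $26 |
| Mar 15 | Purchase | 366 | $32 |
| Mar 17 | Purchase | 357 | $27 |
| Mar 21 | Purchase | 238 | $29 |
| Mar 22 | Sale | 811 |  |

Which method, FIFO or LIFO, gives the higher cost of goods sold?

LIFO

FIFO COGS: 295 @ $22 + 296 @ $23 + 220 @ $25 = $18,798
LIFO COGS: 238 @ $29 + 357 @ $27 + 216 @ $32 = $23,453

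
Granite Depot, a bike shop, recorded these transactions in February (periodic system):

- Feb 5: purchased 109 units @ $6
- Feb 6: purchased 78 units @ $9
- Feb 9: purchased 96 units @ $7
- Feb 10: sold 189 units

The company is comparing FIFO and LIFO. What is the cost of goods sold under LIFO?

COGS = $1,464

FIFO COGS: 109 @ $6 + 78 @ $9 + 2 @ $7 = $1,370
LIFO COGS: 96 @ $7 + 78 @ $9 + 15 @ $6 = $1,464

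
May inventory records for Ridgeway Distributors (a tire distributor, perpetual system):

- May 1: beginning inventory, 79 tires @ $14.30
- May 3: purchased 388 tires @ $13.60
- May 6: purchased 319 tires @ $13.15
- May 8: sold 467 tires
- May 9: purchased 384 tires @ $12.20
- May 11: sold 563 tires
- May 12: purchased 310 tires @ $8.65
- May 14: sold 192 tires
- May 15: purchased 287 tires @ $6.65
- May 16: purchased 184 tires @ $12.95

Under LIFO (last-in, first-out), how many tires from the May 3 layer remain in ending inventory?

May 8, 467 sold [LIFO — newest first]: 319 @ $13.15 + 148 @ $13.60 = $6,207.65
May 11, 563 sold [LIFO — newest first]: 384 @ $12.20 + 179 @ $13.60 = $7,119.20
May 14, 192 sold [LIFO — newest first]: 192 @ $8.65 = $1,660.80
Total COGS = $6,207.65 + $7,119.20 + $1,660.80 = $14,987.65
Ending inventory: 79 @ $14.30 + 61 @ $13.60 + 118 @ $8.65 + 287 @ $6.65 + 184 @ $12.95 = $7,271.35
Check: goods available $22,259.00 = COGS $14,987.65 + ending $7,271.35

61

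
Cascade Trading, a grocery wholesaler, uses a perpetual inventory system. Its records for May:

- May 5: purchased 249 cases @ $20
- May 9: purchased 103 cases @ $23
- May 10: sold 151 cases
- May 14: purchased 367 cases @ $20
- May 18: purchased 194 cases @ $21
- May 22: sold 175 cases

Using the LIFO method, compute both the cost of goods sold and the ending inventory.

May 10, 151 sold [LIFO — newest first]: 103 @ $23 + 48 @ $20 = $3,329
May 22, 175 sold [LIFO — newest first]: 175 @ $21 = $3,675
Total COGS = $3,329 + $3,675 = $7,004
Ending inventory: 201 @ $20 + 367 @ $20 + 19 @ $21 = $11,759
Check: goods available $18,763 = COGS $7,004 + ending $11,759

COGS = $7,004; ending inventory = $11,759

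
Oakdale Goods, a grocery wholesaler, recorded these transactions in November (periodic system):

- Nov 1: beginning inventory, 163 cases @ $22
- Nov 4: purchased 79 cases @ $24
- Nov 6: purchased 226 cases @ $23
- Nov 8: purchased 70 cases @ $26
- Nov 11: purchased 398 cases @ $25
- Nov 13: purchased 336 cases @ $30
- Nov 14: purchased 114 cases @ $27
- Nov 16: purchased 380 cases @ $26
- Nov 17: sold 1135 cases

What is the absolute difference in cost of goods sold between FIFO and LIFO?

FIFO COGS: 163 @ $22 + 79 @ $24 + 226 @ $23 + 70 @ $26 + 398 @ $25 + 199 @ $30 = $28,420
LIFO COGS: 380 @ $26 + 114 @ $27 + 336 @ $30 + 305 @ $25 = $30,663
Difference = |$28,420 − $30,663| = $2,243

$2,243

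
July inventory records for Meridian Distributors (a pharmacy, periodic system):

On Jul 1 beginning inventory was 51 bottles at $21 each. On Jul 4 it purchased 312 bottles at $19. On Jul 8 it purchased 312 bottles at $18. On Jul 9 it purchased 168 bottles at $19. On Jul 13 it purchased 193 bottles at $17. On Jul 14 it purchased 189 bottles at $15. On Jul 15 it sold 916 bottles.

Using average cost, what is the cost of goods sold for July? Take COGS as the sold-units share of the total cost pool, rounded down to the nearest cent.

COGS = $16,393.03

Jul 15, sell 916: 916/1225 × $21,923.00 → $16,393.03
Ending inventory (cost pool remaining) = $5,529.97
Check: goods available $21,923.00 = COGS $16,393.03 + ending $5,529.97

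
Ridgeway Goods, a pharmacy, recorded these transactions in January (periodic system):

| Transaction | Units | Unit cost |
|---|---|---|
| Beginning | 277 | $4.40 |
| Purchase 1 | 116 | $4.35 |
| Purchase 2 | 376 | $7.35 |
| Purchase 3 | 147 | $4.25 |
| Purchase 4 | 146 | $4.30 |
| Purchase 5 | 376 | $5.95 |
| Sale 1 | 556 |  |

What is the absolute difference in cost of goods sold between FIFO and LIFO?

FIFO COGS: 277 @ $4.40 + 116 @ $4.35 + 163 @ $7.35 = $2,921.45
LIFO COGS: 376 @ $5.95 + 146 @ $4.30 + 34 @ $4.25 = $3,009.50
Difference = |$2,921.45 − $3,009.50| = $88.05

$88.05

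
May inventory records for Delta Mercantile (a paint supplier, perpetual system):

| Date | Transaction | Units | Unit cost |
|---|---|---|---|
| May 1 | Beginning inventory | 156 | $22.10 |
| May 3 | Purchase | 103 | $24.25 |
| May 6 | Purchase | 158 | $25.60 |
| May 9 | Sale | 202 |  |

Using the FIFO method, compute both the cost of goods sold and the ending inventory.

May 9, 202 sold [FIFO — oldest first]: 156 @ $22.10 + 46 @ $24.25 = $4,563.10
Ending inventory: 57 @ $24.25 + 158 @ $25.60 = $5,427.05

COGS = $4,563.10; ending inventory = $5,427.05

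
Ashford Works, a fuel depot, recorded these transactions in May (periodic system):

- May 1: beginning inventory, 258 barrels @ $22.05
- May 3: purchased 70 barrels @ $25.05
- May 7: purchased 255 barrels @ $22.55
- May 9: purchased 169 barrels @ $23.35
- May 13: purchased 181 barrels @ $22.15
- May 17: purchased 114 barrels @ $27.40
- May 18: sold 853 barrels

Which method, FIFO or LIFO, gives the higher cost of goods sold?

LIFO

FIFO COGS: 258 @ $22.05 + 70 @ $25.05 + 255 @ $22.55 + 169 @ $23.35 + 101 @ $22.15 = $19,375.95
LIFO COGS: 114 @ $27.40 + 181 @ $22.15 + 169 @ $23.35 + 255 @ $22.55 + 70 @ $25.05 + 64 @ $22.05 = $19,993.85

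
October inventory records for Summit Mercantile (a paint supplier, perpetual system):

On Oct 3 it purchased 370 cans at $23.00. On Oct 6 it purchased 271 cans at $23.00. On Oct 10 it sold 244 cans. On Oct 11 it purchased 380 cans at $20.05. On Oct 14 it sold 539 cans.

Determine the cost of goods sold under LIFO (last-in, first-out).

COGS = $16,888.00

Oct 10, 244 sold [LIFO — newest first]: 244 @ $23.00 = $5,612.00
Oct 14, 539 sold [LIFO — newest first]: 380 @ $20.05 + 27 @ $23.00 + 132 @ $23.00 = $11,276.00
Total COGS = $5,612.00 + $11,276.00 = $16,888.00
Ending inventory: 238 @ $23.00 = $5,474.00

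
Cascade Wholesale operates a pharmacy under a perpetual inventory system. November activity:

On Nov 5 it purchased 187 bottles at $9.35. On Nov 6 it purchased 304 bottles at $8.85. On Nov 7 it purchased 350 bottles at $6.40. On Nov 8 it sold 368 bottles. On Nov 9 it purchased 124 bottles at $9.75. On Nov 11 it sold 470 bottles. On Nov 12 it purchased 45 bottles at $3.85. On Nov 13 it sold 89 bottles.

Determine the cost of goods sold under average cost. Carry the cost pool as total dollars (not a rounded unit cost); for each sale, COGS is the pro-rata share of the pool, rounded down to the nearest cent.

COGS = $7,467.77

After Nov 5: 187 on hand, pool $1,748.45 (≈ $9.3500 each)
After Nov 6: 491 on hand, pool $4,438.85 (≈ $9.0404 each)
After Nov 7: 841 on hand, pool $6,678.85 (≈ $7.9416 each)
Nov 8, sell 368: 368/841 × $6,678.85 → $2,922.49
After Nov 9: 597 on hand, pool $4,965.36 (≈ $8.3172 each)
Nov 11, sell 470: 470/597 × $4,965.36 → $3,909.07
After Nov 12: 172 on hand, pool $1,229.54 (≈ $7.1485 each)
Nov 13, sell 89: 89/172 × $1,229.54 → $636.21
Total COGS = $2,922.49 + $3,909.07 + $636.21 = $7,467.77
Ending inventory (cost pool remaining) = $593.33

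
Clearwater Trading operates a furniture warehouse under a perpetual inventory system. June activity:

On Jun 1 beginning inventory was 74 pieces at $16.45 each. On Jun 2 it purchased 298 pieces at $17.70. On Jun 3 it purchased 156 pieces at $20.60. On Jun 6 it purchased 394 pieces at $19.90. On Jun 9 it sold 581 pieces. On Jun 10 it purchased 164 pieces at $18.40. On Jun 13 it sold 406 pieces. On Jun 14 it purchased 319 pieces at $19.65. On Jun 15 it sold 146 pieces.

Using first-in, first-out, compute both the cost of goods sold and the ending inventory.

COGS = $21,487.25; ending inventory = $5,344.80

Jun 9, 581 sold [FIFO — oldest first]: 74 @ $16.45 + 298 @ $17.70 + 156 @ $20.60 + 53 @ $19.90 = $10,760.20
Jun 13, 406 sold [FIFO — oldest first]: 341 @ $19.90 + 65 @ $18.40 = $7,981.90
Jun 15, 146 sold [FIFO — oldest first]: 99 @ $18.40 + 47 @ $19.65 = $2,745.15
Total COGS = $10,760.20 + $7,981.90 + $2,745.15 = $21,487.25
Ending inventory: 272 @ $19.65 = $5,344.80
Check: goods available $26,832.05 = COGS $21,487.25 + ending $5,344.80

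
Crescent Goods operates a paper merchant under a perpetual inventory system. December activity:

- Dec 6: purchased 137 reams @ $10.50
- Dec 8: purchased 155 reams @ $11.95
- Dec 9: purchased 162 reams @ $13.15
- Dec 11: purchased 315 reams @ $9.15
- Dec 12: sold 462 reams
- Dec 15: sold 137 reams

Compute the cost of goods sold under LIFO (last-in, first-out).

Dec 12, 462 sold [LIFO — newest first]: 315 @ $9.15 + 147 @ $13.15 = $4,815.30
Dec 15, 137 sold [LIFO — newest first]: 15 @ $13.15 + 122 @ $11.95 = $1,655.15
Total COGS = $4,815.30 + $1,655.15 = $6,470.45
Ending inventory: 137 @ $10.50 + 33 @ $11.95 = $1,832.85
Check: goods available $8,303.30 = COGS $6,470.45 + ending $1,832.85

COGS = $6,470.45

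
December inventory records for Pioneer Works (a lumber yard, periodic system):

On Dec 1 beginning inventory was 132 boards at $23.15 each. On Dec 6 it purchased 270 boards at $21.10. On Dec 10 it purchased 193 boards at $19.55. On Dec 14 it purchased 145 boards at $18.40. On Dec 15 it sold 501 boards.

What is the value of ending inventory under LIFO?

Dec 15, 501 sold [LIFO — newest first]: 145 @ $18.40 + 193 @ $19.55 + 163 @ $21.10 = $9,880.45
Ending inventory: 132 @ $23.15 + 107 @ $21.10 = $5,313.50
Check: goods available $15,193.95 = COGS $9,880.45 + ending $5,313.50

Ending inventory = $5,313.50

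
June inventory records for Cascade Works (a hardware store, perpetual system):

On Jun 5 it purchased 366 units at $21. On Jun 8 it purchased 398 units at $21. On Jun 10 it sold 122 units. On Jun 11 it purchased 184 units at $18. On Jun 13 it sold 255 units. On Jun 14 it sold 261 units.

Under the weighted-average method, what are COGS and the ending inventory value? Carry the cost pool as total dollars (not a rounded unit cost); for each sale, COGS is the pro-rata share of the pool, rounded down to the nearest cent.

After Jun 5: 366 on hand, pool $7,686.00 (≈ $21.0000 each)
After Jun 8: 764 on hand, pool $16,044.00 (≈ $21.0000 each)
Jun 10, sell 122: 122/764 × $16,044.00 → $2,562.00
After Jun 11: 826 on hand, pool $16,794.00 (≈ $20.3317 each)
Jun 13, sell 255: 255/826 × $16,794.00 → $5,184.58
Jun 14, sell 261: 261/571 × $11,609.42 → $5,306.58
Total COGS = $2,562.00 + $5,184.58 + $5,306.58 = $13,053.16
Ending inventory (cost pool remaining) = $6,302.84

COGS = $13,053.16; ending inventory = $6,302.84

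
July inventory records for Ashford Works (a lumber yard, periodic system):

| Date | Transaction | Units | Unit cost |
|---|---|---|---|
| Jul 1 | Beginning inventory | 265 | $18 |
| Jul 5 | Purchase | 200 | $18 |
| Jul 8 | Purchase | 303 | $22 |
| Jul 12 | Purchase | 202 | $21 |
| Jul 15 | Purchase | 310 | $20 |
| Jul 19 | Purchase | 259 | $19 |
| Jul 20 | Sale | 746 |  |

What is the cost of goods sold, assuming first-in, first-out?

Jul 20, 746 sold [FIFO — oldest first]: 265 @ $18 + 200 @ $18 + 281 @ $22 = $14,552
Ending inventory: 22 @ $22 + 202 @ $21 + 310 @ $20 + 259 @ $19 = $15,847

COGS = $14,552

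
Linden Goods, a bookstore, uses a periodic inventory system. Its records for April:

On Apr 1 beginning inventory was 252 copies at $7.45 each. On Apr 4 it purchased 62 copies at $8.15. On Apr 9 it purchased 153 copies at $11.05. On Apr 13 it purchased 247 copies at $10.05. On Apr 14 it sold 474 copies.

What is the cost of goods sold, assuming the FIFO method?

COGS = $4,143.70

Apr 14, 474 sold [FIFO — oldest first]: 252 @ $7.45 + 62 @ $8.15 + 153 @ $11.05 + 7 @ $10.05 = $4,143.70
Ending inventory: 240 @ $10.05 = $2,412.00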